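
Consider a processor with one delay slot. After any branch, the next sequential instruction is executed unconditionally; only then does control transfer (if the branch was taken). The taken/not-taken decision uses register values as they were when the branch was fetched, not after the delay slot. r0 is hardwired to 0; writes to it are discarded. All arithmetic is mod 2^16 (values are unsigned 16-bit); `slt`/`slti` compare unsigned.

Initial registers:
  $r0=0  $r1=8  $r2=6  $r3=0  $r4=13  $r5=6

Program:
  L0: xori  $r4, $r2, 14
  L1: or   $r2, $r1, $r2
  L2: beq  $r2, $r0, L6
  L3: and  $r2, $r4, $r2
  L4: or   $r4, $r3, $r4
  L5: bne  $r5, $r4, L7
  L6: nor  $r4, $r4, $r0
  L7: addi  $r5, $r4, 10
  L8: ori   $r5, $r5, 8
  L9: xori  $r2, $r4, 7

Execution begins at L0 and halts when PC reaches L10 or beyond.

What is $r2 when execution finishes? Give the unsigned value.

65520

#0 xori  $r4, $r2, 14 ; 0/8/6/0/8/6
#1 or   $r2, $r1, $r2 ; 0/8/14/0/8/6
#2 beq  $r2, $r0, L6 ; 0/8/14/0/8/6 ; →fallthru
#3 and  $r2, $r4, $r2 ; 0/8/8/0/8/6
#4 or   $r4, $r3, $r4 ; 0/8/8/0/8/6
#5 bne  $r5, $r4, L7 ; 0/8/8/0/8/6 ; →target
#6 nor  $r4, $r4, $r0 ; 0/8/8/0/65527/6
#7 addi  $r5, $r4, 10 ; 0/8/8/0/65527/1
#8 ori   $r5, $r5, 8 ; 0/8/8/0/65527/9
#9 xori  $r2, $r4, 7 ; 0/8/65520/0/65527/9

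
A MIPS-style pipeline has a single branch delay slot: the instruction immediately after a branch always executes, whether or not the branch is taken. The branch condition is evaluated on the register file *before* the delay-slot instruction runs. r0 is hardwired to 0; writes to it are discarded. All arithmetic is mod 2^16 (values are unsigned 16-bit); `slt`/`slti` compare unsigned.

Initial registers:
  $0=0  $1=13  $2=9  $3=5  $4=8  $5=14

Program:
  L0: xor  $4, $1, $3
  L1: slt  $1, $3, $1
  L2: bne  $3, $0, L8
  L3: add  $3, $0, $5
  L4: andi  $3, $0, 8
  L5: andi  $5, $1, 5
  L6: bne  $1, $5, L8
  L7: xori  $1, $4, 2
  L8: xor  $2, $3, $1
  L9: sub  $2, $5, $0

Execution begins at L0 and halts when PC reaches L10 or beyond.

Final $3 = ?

PC=0  xor  $4, $1, $3        | $0=0 $1=13 $2=9 $3=5 $4=8 $5=14
PC=1  slt  $1, $3, $1        | $0=0 $1=1 $2=9 $3=5 $4=8 $5=14
PC=2  bne  $3, $0, L8        | $0=0 $1=1 $2=9 $3=5 $4=8 $5=14  [TAKEN]
PC=3  add  $3, $0, $5        | $0=0 $1=1 $2=9 $3=14 $4=8 $5=14
PC=8  xor  $2, $3, $1        | $0=0 $1=1 $2=15 $3=14 $4=8 $5=14
PC=9  sub  $2, $5, $0        | $0=0 $1=1 $2=14 $3=14 $4=8 $5=14

14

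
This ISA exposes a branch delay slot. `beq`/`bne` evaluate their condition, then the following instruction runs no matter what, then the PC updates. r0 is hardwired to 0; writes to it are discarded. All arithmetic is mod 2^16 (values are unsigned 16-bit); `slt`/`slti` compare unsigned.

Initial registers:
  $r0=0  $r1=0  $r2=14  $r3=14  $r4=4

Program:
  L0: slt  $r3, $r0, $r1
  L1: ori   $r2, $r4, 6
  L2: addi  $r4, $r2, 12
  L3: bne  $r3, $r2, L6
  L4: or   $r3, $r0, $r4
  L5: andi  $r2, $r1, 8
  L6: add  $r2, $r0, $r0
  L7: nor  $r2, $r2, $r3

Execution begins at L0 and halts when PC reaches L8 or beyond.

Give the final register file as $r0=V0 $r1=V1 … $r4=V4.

[0] slt  $r3, $r0, $r1  →  {$r0:0, $r1:0, $r2:14, $r3:0, $r4:4}
[1] ori   $r2, $r4, 6  →  {$r0:0, $r1:0, $r2:6, $r3:0, $r4:4}
[2] addi  $r4, $r2, 12  →  {$r0:0, $r1:0, $r2:6, $r3:0, $r4:18}
[3] bne  $r3, $r2, L6  →  {$r0:0, $r1:0, $r2:6, $r3:0, $r4:18}  ⟨branch taken⟩
[4] or   $r3, $r0, $r4  →  {$r0:0, $r1:0, $r2:6, $r3:18, $r4:18}
[6] add  $r2, $r0, $r0  →  {$r0:0, $r1:0, $r2:0, $r3:18, $r4:18}
[7] nor  $r2, $r2, $r3  →  {$r0:0, $r1:0, $r2:65517, $r3:18, $r4:18}

$r0=0 $r1=0 $r2=65517 $r3=18 $r4=18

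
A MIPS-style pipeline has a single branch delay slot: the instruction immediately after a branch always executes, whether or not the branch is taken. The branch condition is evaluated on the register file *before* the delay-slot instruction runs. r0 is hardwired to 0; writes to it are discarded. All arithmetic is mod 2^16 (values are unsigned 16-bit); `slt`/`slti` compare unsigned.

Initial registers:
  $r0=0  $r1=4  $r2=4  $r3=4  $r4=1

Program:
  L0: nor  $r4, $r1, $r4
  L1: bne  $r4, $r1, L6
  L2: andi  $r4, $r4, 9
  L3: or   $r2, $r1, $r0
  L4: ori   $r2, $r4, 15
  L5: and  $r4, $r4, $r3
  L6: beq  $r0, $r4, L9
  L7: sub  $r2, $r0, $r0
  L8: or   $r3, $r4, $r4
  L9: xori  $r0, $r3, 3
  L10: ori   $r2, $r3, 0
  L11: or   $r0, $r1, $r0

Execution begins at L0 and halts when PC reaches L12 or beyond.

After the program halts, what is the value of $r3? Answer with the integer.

8

  step pc=0: nor  $r4, $r1, $r4  regs=(0,4,4,4,65530)
  step pc=1: bne  $r4, $r1, L6  cond=T  regs=(0,4,4,4,65530)
  step pc=2: andi  $r4, $r4, 9  regs=(0,4,4,4,8)
  step pc=6: beq  $r0, $r4, L9  cond=F  regs=(0,4,4,4,8)
  step pc=7: sub  $r2, $r0, $r0  regs=(0,4,0,4,8)
  step pc=8: or   $r3, $r4, $r4  regs=(0,4,0,8,8)
  step pc=9: xori  $r0, $r3, 3  regs=(0,4,0,8,8)
  step pc=10: ori   $r2, $r3, 0  regs=(0,4,8,8,8)
  step pc=11: or   $r0, $r1, $r0  regs=(0,4,8,8,8)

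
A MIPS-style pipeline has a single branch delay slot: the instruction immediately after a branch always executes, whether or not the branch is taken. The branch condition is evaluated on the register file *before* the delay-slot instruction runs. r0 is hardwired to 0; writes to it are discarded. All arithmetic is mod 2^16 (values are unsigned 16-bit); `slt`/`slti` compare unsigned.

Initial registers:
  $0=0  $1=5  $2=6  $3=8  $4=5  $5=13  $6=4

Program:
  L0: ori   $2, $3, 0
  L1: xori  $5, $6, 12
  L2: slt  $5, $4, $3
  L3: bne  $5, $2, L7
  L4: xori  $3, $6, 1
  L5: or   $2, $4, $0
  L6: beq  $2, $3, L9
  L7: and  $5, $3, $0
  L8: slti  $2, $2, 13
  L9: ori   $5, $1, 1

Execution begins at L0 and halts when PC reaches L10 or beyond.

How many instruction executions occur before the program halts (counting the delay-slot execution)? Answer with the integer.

[0] ori   $2, $3, 0  →  {$0:0, $1:5, $2:8, $3:8, $4:5, $5:13, $6:4}
[1] xori  $5, $6, 12  →  {$0:0, $1:5, $2:8, $3:8, $4:5, $5:8, $6:4}
[2] slt  $5, $4, $3  →  {$0:0, $1:5, $2:8, $3:8, $4:5, $5:1, $6:4}
[3] bne  $5, $2, L7  →  {$0:0, $1:5, $2:8, $3:8, $4:5, $5:1, $6:4}  ⟨branch taken⟩
[4] xori  $3, $6, 1  →  {$0:0, $1:5, $2:8, $3:5, $4:5, $5:1, $6:4}
[7] and  $5, $3, $0  →  {$0:0, $1:5, $2:8, $3:5, $4:5, $5:0, $6:4}
[8] slti  $2, $2, 13  →  {$0:0, $1:5, $2:1, $3:5, $4:5, $5:0, $6:4}
[9] ori   $5, $1, 1  →  {$0:0, $1:5, $2:1, $3:5, $4:5, $5:5, $6:4}

8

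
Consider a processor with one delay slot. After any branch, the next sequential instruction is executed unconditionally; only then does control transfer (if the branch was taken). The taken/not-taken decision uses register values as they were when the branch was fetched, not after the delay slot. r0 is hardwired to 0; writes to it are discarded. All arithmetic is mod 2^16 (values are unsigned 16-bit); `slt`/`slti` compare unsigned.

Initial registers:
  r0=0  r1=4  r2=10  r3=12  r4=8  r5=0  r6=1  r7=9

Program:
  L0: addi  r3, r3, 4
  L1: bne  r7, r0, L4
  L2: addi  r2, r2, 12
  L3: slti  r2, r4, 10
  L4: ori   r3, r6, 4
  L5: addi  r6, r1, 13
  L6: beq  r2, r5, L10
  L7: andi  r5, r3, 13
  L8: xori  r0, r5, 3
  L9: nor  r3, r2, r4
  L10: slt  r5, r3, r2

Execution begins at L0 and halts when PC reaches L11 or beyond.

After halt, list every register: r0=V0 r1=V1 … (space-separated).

r0=0 r1=4 r2=22 r3=65505 r4=8 r5=0 r6=17 r7=9

[0] addi  r3, r3, 4  →  {r0:0, r1:4, r2:10, r3:16, r4:8, r5:0, r6:1, r7:9}
[1] bne  r7, r0, L4  →  {r0:0, r1:4, r2:10, r3:16, r4:8, r5:0, r6:1, r7:9}  ⟨branch taken⟩
[2] addi  r2, r2, 12  →  {r0:0, r1:4, r2:22, r3:16, r4:8, r5:0, r6:1, r7:9}
[4] ori   r3, r6, 4  →  {r0:0, r1:4, r2:22, r3:5, r4:8, r5:0, r6:1, r7:9}
[5] addi  r6, r1, 13  →  {r0:0, r1:4, r2:22, r3:5, r4:8, r5:0, r6:17, r7:9}
[6] beq  r2, r5, L10  →  {r0:0, r1:4, r2:22, r3:5, r4:8, r5:0, r6:17, r7:9}  ⟨branch fallthrough⟩
[7] andi  r5, r3, 13  →  {r0:0, r1:4, r2:22, r3:5, r4:8, r5:5, r6:17, r7:9}
[8] xori  r0, r5, 3  →  {r0:0, r1:4, r2:22, r3:5, r4:8, r5:5, r6:17, r7:9}
[9] nor  r3, r2, r4  →  {r0:0, r1:4, r2:22, r3:65505, r4:8, r5:5, r6:17, r7:9}
[10] slt  r5, r3, r2  →  {r0:0, r1:4, r2:22, r3:65505, r4:8, r5:0, r6:17, r7:9}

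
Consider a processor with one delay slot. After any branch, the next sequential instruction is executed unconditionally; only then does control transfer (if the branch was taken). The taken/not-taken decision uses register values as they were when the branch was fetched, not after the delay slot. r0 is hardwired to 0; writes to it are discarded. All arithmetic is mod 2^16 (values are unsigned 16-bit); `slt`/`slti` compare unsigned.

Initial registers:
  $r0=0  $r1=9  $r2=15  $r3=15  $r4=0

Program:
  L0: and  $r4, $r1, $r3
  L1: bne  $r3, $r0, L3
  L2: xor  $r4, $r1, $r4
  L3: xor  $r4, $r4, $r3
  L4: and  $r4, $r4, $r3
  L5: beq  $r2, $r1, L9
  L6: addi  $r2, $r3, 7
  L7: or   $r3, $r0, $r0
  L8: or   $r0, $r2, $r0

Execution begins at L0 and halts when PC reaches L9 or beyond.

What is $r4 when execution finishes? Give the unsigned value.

PC=0  and  $r4, $r1, $r3     | $r0=0 $r1=9 $r2=15 $r3=15 $r4=9
PC=1  bne  $r3, $r0, L3      | $r0=0 $r1=9 $r2=15 $r3=15 $r4=9  [TAKEN]
PC=2  xor  $r4, $r1, $r4     | $r0=0 $r1=9 $r2=15 $r3=15 $r4=0
PC=3  xor  $r4, $r4, $r3     | $r0=0 $r1=9 $r2=15 $r3=15 $r4=15
PC=4  and  $r4, $r4, $r3     | $r0=0 $r1=9 $r2=15 $r3=15 $r4=15
PC=5  beq  $r2, $r1, L9      | $r0=0 $r1=9 $r2=15 $r3=15 $r4=15  [not taken]
PC=6  addi  $r2, $r3, 7      | $r0=0 $r1=9 $r2=22 $r3=15 $r4=15
PC=7  or   $r3, $r0, $r0     | $r0=0 $r1=9 $r2=22 $r3=0 $r4=15
PC=8  or   $r0, $r2, $r0     | $r0=0 $r1=9 $r2=22 $r3=0 $r4=15

15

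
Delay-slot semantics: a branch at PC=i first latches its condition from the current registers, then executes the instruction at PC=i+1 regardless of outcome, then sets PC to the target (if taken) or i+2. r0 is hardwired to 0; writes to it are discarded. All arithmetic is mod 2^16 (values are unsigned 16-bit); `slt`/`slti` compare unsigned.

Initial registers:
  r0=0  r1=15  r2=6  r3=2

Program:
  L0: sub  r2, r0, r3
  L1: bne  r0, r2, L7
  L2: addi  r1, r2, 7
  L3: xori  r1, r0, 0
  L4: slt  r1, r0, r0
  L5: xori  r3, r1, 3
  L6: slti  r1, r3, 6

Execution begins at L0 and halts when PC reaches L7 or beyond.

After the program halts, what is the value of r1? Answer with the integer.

#0 sub  r2, r0, r3 ; 0/15/65534/2
#1 bne  r0, r2, L7 ; 0/15/65534/2 ; →target
#2 addi  r1, r2, 7 ; 0/5/65534/2

5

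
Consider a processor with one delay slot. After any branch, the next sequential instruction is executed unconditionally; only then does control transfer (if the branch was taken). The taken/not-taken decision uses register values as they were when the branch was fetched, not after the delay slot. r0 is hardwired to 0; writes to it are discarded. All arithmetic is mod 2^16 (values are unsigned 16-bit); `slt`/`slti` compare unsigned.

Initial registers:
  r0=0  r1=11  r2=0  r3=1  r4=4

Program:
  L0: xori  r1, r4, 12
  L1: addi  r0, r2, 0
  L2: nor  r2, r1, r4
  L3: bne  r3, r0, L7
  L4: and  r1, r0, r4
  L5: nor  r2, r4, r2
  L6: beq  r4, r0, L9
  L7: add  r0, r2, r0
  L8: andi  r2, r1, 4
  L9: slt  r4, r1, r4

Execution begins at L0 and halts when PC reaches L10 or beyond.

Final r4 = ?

  step pc=0: xori  r1, r4, 12  regs=(0,8,0,1,4)
  step pc=1: addi  r0, r2, 0  regs=(0,8,0,1,4)
  step pc=2: nor  r2, r1, r4  regs=(0,8,65523,1,4)
  step pc=3: bne  r3, r0, L7  cond=T  regs=(0,8,65523,1,4)
  step pc=4: and  r1, r0, r4  regs=(0,0,65523,1,4)
  step pc=7: add  r0, r2, r0  regs=(0,0,65523,1,4)
  step pc=8: andi  r2, r1, 4  regs=(0,0,0,1,4)
  step pc=9: slt  r4, r1, r4  regs=(0,0,0,1,1)

1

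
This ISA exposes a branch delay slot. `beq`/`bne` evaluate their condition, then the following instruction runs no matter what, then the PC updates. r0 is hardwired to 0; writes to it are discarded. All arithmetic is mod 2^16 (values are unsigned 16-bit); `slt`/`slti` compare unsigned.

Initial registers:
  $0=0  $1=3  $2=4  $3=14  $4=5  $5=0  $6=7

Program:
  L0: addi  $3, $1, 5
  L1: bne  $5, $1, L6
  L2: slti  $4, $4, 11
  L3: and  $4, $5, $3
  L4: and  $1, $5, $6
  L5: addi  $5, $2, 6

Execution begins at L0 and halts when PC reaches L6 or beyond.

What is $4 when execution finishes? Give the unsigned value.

1

#0 addi  $3, $1, 5 ; 0/3/4/8/5/0/7
#1 bne  $5, $1, L6 ; 0/3/4/8/5/0/7 ; →target
#2 slti  $4, $4, 11 ; 0/3/4/8/1/0/7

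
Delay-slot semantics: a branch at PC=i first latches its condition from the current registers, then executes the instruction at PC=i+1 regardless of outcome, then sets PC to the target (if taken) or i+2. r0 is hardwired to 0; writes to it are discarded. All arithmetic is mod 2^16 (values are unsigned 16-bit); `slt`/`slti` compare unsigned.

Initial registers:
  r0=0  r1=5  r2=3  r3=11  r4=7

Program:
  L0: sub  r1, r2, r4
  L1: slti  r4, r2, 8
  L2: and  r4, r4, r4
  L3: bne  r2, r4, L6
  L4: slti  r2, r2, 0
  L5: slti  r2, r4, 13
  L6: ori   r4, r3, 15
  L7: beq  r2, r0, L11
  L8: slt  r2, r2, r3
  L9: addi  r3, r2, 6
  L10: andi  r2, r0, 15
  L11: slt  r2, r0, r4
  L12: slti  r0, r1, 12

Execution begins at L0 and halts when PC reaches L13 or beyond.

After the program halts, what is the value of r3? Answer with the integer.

11

PC=0  sub  r1, r2, r4        | r0=0 r1=65532 r2=3 r3=11 r4=7
PC=1  slti  r4, r2, 8        | r0=0 r1=65532 r2=3 r3=11 r4=1
PC=2  and  r4, r4, r4        | r0=0 r1=65532 r2=3 r3=11 r4=1
PC=3  bne  r2, r4, L6        | r0=0 r1=65532 r2=3 r3=11 r4=1  [TAKEN]
PC=4  slti  r2, r2, 0        | r0=0 r1=65532 r2=0 r3=11 r4=1
PC=6  ori   r4, r3, 15       | r0=0 r1=65532 r2=0 r3=11 r4=15
PC=7  beq  r2, r0, L11       | r0=0 r1=65532 r2=0 r3=11 r4=15  [TAKEN]
PC=8  slt  r2, r2, r3        | r0=0 r1=65532 r2=1 r3=11 r4=15
PC=11 slt  r2, r0, r4        | r0=0 r1=65532 r2=1 r3=11 r4=15
PC=12 slti  r0, r1, 12       | r0=0 r1=65532 r2=1 r3=11 r4=15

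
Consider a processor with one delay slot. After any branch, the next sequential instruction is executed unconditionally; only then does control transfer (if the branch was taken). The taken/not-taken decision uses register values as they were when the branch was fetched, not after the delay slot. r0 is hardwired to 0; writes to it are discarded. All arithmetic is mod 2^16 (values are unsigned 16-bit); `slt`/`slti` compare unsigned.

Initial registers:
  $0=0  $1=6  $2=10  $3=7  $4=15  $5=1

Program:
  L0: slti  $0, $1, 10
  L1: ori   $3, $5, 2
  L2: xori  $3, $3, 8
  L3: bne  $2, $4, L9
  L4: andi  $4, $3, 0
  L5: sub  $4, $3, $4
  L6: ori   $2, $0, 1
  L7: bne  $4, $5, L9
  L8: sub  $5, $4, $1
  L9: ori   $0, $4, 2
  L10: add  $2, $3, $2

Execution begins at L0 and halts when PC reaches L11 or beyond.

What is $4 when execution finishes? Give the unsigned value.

PC=0  slti  $0, $1, 10       | $0=0 $1=6 $2=10 $3=7 $4=15 $5=1
PC=1  ori   $3, $5, 2        | $0=0 $1=6 $2=10 $3=3 $4=15 $5=1
PC=2  xori  $3, $3, 8        | $0=0 $1=6 $2=10 $3=11 $4=15 $5=1
PC=3  bne  $2, $4, L9        | $0=0 $1=6 $2=10 $3=11 $4=15 $5=1  [TAKEN]
PC=4  andi  $4, $3, 0        | $0=0 $1=6 $2=10 $3=11 $4=0 $5=1
PC=9  ori   $0, $4, 2        | $0=0 $1=6 $2=10 $3=11 $4=0 $5=1
PC=10 add  $2, $3, $2        | $0=0 $1=6 $2=21 $3=11 $4=0 $5=1

0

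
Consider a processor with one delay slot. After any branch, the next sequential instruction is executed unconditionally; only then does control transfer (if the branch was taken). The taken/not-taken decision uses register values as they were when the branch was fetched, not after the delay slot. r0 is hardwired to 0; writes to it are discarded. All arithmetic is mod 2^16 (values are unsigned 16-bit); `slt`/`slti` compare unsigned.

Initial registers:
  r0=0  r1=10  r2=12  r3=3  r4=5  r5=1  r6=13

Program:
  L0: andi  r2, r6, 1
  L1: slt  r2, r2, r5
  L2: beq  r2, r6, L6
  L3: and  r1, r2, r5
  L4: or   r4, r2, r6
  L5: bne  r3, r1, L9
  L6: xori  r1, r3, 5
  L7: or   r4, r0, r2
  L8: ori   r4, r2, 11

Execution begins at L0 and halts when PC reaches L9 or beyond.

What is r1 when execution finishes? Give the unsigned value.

[0] andi  r2, r6, 1  →  {r0:0, r1:10, r2:1, r3:3, r4:5, r5:1, r6:13}
[1] slt  r2, r2, r5  →  {r0:0, r1:10, r2:0, r3:3, r4:5, r5:1, r6:13}
[2] beq  r2, r6, L6  →  {r0:0, r1:10, r2:0, r3:3, r4:5, r5:1, r6:13}  ⟨branch fallthrough⟩
[3] and  r1, r2, r5  →  {r0:0, r1:0, r2:0, r3:3, r4:5, r5:1, r6:13}
[4] or   r4, r2, r6  →  {r0:0, r1:0, r2:0, r3:3, r4:13, r5:1, r6:13}
[5] bne  r3, r1, L9  →  {r0:0, r1:0, r2:0, r3:3, r4:13, r5:1, r6:13}  ⟨branch taken⟩
[6] xori  r1, r3, 5  →  {r0:0, r1:6, r2:0, r3:3, r4:13, r5:1, r6:13}

6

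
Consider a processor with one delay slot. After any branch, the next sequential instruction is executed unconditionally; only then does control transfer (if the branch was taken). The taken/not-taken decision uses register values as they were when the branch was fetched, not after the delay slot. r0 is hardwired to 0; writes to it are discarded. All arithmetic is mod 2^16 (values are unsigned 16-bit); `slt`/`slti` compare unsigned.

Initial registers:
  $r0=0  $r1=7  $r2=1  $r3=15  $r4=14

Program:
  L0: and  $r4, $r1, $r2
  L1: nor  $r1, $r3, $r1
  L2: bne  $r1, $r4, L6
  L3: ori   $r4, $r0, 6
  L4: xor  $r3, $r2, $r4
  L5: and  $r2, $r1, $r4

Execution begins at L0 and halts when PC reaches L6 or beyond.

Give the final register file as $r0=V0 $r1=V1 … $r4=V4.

$r0=0 $r1=65520 $r2=1 $r3=15 $r4=6

#0 and  $r4, $r1, $r2 ; 0/7/1/15/1
#1 nor  $r1, $r3, $r1 ; 0/65520/1/15/1
#2 bne  $r1, $r4, L6 ; 0/65520/1/15/1 ; →target
#3 ori   $r4, $r0, 6 ; 0/65520/1/15/6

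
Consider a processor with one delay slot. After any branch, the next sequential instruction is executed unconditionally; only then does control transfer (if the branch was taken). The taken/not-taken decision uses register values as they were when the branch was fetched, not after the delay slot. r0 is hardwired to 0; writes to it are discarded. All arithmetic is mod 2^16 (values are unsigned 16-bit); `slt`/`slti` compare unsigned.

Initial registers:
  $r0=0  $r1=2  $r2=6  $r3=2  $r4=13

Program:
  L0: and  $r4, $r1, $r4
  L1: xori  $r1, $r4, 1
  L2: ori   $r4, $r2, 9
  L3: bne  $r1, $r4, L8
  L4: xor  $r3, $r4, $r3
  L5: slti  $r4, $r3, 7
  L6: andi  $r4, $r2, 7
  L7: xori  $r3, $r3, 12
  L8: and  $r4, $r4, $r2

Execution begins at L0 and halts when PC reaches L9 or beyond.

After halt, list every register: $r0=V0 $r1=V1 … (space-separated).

$r0=0 $r1=1 $r2=6 $r3=13 $r4=6

[0] and  $r4, $r1, $r4  →  {$r0:0, $r1:2, $r2:6, $r3:2, $r4:0}
[1] xori  $r1, $r4, 1  →  {$r0:0, $r1:1, $r2:6, $r3:2, $r4:0}
[2] ori   $r4, $r2, 9  →  {$r0:0, $r1:1, $r2:6, $r3:2, $r4:15}
[3] bne  $r1, $r4, L8  →  {$r0:0, $r1:1, $r2:6, $r3:2, $r4:15}  ⟨branch taken⟩
[4] xor  $r3, $r4, $r3  →  {$r0:0, $r1:1, $r2:6, $r3:13, $r4:15}
[8] and  $r4, $r4, $r2  →  {$r0:0, $r1:1, $r2:6, $r3:13, $r4:6}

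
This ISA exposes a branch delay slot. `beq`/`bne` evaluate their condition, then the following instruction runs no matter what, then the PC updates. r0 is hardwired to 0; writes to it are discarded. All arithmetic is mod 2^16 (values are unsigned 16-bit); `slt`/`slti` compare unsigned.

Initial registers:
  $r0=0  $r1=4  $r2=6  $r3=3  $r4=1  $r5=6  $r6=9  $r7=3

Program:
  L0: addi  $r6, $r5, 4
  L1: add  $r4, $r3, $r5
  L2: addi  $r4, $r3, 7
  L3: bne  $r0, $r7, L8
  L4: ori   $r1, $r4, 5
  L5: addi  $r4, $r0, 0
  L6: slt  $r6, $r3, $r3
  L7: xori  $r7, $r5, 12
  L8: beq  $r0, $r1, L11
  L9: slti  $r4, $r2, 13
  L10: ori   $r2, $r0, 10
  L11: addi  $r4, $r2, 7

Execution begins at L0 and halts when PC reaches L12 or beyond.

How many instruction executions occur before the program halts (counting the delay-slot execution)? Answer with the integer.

PC=0  addi  $r6, $r5, 4      | $r0=0 $r1=4 $r2=6 $r3=3 $r4=1 $r5=6 $r6=10 $r7=3
PC=1  add  $r4, $r3, $r5     | $r0=0 $r1=4 $r2=6 $r3=3 $r4=9 $r5=6 $r6=10 $r7=3
PC=2  addi  $r4, $r3, 7      | $r0=0 $r1=4 $r2=6 $r3=3 $r4=10 $r5=6 $r6=10 $r7=3
PC=3  bne  $r0, $r7, L8      | $r0=0 $r1=4 $r2=6 $r3=3 $r4=10 $r5=6 $r6=10 $r7=3  [TAKEN]
PC=4  ori   $r1, $r4, 5      | $r0=0 $r1=15 $r2=6 $r3=3 $r4=10 $r5=6 $r6=10 $r7=3
PC=8  beq  $r0, $r1, L11     | $r0=0 $r1=15 $r2=6 $r3=3 $r4=10 $r5=6 $r6=10 $r7=3  [not taken]
PC=9  slti  $r4, $r2, 13     | $r0=0 $r1=15 $r2=6 $r3=3 $r4=1 $r5=6 $r6=10 $r7=3
PC=10 ori   $r2, $r0, 10     | $r0=0 $r1=15 $r2=10 $r3=3 $r4=1 $r5=6 $r6=10 $r7=3
PC=11 addi  $r4, $r2, 7      | $r0=0 $r1=15 $r2=10 $r3=3 $r4=17 $r5=6 $r6=10 $r7=3

9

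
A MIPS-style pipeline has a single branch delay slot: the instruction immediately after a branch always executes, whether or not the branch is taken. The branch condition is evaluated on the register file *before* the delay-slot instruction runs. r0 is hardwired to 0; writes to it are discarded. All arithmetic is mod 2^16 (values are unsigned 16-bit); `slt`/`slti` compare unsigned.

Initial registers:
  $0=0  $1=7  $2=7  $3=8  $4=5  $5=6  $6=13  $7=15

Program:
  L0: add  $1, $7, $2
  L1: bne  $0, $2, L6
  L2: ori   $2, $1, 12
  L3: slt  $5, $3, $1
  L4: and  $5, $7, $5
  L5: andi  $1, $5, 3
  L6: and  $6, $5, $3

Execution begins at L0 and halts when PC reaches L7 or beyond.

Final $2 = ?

PC=0  add  $1, $7, $2        | $0=0 $1=22 $2=7 $3=8 $4=5 $5=6 $6=13 $7=15
PC=1  bne  $0, $2, L6        | $0=0 $1=22 $2=7 $3=8 $4=5 $5=6 $6=13 $7=15  [TAKEN]
PC=2  ori   $2, $1, 12       | $0=0 $1=22 $2=30 $3=8 $4=5 $5=6 $6=13 $7=15
PC=6  and  $6, $5, $3        | $0=0 $1=22 $2=30 $3=8 $4=5 $5=6 $6=0 $7=15

30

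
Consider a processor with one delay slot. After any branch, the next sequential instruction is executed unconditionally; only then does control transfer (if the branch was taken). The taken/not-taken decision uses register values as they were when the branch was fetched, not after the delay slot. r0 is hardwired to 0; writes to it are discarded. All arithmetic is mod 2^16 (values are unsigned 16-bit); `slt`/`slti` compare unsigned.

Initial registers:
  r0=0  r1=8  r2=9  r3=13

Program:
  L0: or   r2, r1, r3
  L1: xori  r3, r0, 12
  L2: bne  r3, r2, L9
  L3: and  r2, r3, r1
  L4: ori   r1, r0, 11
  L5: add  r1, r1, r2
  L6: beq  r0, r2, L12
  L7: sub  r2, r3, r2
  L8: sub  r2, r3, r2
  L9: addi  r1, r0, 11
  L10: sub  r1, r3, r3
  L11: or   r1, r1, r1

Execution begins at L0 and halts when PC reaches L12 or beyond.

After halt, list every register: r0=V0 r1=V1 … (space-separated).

#0 or   r2, r1, r3 ; 0/8/13/13
#1 xori  r3, r0, 12 ; 0/8/13/12
#2 bne  r3, r2, L9 ; 0/8/13/12 ; →target
#3 and  r2, r3, r1 ; 0/8/8/12
#9 addi  r1, r0, 11 ; 0/11/8/12
#10 sub  r1, r3, r3 ; 0/0/8/12
#11 or   r1, r1, r1 ; 0/0/8/12

r0=0 r1=0 r2=8 r3=12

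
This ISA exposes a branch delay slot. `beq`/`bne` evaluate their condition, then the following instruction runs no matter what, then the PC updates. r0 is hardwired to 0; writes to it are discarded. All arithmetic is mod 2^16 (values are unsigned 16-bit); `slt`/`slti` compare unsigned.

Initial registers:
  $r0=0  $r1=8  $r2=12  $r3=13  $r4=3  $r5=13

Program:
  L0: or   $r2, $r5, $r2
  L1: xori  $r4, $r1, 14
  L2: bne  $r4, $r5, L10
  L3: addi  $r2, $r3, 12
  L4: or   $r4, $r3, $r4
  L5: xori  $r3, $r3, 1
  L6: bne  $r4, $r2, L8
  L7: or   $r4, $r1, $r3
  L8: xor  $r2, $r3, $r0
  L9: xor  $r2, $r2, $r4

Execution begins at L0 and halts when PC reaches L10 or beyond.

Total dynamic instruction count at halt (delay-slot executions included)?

PC=0  or   $r2, $r5, $r2     | $r0=0 $r1=8 $r2=13 $r3=13 $r4=3 $r5=13
PC=1  xori  $r4, $r1, 14     | $r0=0 $r1=8 $r2=13 $r3=13 $r4=6 $r5=13
PC=2  bne  $r4, $r5, L10     | $r0=0 $r1=8 $r2=13 $r3=13 $r4=6 $r5=13  [TAKEN]
PC=3  addi  $r2, $r3, 12     | $r0=0 $r1=8 $r2=25 $r3=13 $r4=6 $r5=13

4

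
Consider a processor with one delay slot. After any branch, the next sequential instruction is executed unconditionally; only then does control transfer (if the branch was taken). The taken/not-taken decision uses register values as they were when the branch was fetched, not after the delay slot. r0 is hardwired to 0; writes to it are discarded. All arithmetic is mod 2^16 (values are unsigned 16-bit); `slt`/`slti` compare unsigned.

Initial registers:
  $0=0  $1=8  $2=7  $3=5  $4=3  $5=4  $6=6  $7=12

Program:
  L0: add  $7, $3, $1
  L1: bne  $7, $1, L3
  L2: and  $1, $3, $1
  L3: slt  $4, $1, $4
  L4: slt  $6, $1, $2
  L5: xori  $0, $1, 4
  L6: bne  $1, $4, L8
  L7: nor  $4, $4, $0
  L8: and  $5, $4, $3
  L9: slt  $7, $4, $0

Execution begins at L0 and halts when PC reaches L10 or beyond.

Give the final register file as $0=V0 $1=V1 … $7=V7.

  step pc=0: add  $7, $3, $1  regs=(0,8,7,5,3,4,6,13)
  step pc=1: bne  $7, $1, L3  cond=T  regs=(0,8,7,5,3,4,6,13)
  step pc=2: and  $1, $3, $1  regs=(0,0,7,5,3,4,6,13)
  step pc=3: slt  $4, $1, $4  regs=(0,0,7,5,1,4,6,13)
  step pc=4: slt  $6, $1, $2  regs=(0,0,7,5,1,4,1,13)
  step pc=5: xori  $0, $1, 4  regs=(0,0,7,5,1,4,1,13)
  step pc=6: bne  $1, $4, L8  cond=T  regs=(0,0,7,5,1,4,1,13)
  step pc=7: nor  $4, $4, $0  regs=(0,0,7,5,65534,4,1,13)
  step pc=8: and  $5, $4, $3  regs=(0,0,7,5,65534,4,1,13)
  step pc=9: slt  $7, $4, $0  regs=(0,0,7,5,65534,4,1,0)

$0=0 $1=0 $2=7 $3=5 $4=65534 $5=4 $6=1 $7=0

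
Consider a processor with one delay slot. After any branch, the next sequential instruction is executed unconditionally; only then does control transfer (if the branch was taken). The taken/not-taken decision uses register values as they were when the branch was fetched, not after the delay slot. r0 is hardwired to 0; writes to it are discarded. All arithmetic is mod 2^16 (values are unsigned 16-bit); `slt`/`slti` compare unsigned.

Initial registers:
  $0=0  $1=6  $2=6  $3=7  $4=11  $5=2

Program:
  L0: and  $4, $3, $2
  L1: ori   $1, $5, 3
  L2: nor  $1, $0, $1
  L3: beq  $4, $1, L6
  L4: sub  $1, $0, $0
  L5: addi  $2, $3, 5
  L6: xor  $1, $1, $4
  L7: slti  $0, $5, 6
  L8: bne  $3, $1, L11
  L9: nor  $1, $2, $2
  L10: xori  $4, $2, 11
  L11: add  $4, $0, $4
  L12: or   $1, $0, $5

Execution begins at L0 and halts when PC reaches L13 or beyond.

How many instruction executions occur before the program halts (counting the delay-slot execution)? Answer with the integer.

12

#0 and  $4, $3, $2 ; 0/6/6/7/6/2
#1 ori   $1, $5, 3 ; 0/3/6/7/6/2
#2 nor  $1, $0, $1 ; 0/65532/6/7/6/2
#3 beq  $4, $1, L6 ; 0/65532/6/7/6/2 ; →fallthru
#4 sub  $1, $0, $0 ; 0/0/6/7/6/2
#5 addi  $2, $3, 5 ; 0/0/12/7/6/2
#6 xor  $1, $1, $4 ; 0/6/12/7/6/2
#7 slti  $0, $5, 6 ; 0/6/12/7/6/2
#8 bne  $3, $1, L11 ; 0/6/12/7/6/2 ; →target
#9 nor  $1, $2, $2 ; 0/65523/12/7/6/2
#11 add  $4, $0, $4 ; 0/65523/12/7/6/2
#12 or   $1, $0, $5 ; 0/2/12/7/6/2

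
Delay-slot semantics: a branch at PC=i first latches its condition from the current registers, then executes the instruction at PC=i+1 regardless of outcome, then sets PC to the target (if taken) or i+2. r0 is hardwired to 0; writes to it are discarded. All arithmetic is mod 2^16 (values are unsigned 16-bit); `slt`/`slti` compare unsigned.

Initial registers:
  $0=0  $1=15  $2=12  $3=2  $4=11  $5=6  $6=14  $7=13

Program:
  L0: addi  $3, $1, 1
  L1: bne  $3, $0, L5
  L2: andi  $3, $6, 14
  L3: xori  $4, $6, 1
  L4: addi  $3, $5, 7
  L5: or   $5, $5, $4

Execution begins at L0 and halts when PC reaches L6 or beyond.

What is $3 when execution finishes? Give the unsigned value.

14

[0] addi  $3, $1, 1  →  {$0:0, $1:15, $2:12, $3:16, $4:11, $5:6, $6:14, $7:13}
[1] bne  $3, $0, L5  →  {$0:0, $1:15, $2:12, $3:16, $4:11, $5:6, $6:14, $7:13}  ⟨branch taken⟩
[2] andi  $3, $6, 14  →  {$0:0, $1:15, $2:12, $3:14, $4:11, $5:6, $6:14, $7:13}
[5] or   $5, $5, $4  →  {$0:0, $1:15, $2:12, $3:14, $4:11, $5:15, $6:14, $7:13}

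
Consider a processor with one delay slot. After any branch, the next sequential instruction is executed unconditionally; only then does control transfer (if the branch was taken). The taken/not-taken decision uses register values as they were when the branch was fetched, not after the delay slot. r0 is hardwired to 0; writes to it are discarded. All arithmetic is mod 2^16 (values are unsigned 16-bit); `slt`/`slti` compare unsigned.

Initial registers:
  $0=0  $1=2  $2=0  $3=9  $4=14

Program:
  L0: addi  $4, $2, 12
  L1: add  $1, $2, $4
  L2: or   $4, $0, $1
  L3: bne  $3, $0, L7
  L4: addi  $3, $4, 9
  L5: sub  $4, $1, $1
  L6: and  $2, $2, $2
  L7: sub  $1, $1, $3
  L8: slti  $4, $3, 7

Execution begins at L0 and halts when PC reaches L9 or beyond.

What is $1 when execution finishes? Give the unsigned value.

65527

  step pc=0: addi  $4, $2, 12  regs=(0,2,0,9,12)
  step pc=1: add  $1, $2, $4  regs=(0,12,0,9,12)
  step pc=2: or   $4, $0, $1  regs=(0,12,0,9,12)
  step pc=3: bne  $3, $0, L7  cond=T  regs=(0,12,0,9,12)
  step pc=4: addi  $3, $4, 9  regs=(0,12,0,21,12)
  step pc=7: sub  $1, $1, $3  regs=(0,65527,0,21,12)
  step pc=8: slti  $4, $3, 7  regs=(0,65527,0,21,0)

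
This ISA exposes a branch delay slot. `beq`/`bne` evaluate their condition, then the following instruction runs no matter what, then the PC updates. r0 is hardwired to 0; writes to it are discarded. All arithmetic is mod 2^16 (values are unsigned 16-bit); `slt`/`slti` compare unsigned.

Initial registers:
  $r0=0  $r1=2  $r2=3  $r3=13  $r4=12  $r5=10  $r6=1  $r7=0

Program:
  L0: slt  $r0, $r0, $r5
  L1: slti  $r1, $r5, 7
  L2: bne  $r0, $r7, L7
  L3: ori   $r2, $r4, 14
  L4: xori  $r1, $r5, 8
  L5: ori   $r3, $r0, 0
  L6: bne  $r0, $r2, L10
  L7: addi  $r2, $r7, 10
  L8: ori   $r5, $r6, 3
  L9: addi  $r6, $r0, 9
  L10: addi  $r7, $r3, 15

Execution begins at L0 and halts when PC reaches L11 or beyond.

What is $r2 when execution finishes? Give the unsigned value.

  step pc=0: slt  $r0, $r0, $r5  regs=(0,2,3,13,12,10,1,0)
  step pc=1: slti  $r1, $r5, 7  regs=(0,0,3,13,12,10,1,0)
  step pc=2: bne  $r0, $r7, L7  cond=F  regs=(0,0,3,13,12,10,1,0)
  step pc=3: ori   $r2, $r4, 14  regs=(0,0,14,13,12,10,1,0)
  step pc=4: xori  $r1, $r5, 8  regs=(0,2,14,13,12,10,1,0)
  step pc=5: ori   $r3, $r0, 0  regs=(0,2,14,0,12,10,1,0)
  step pc=6: bne  $r0, $r2, L10  cond=T  regs=(0,2,14,0,12,10,1,0)
  step pc=7: addi  $r2, $r7, 10  regs=(0,2,10,0,12,10,1,0)
  step pc=10: addi  $r7, $r3, 15  regs=(0,2,10,0,12,10,1,15)

10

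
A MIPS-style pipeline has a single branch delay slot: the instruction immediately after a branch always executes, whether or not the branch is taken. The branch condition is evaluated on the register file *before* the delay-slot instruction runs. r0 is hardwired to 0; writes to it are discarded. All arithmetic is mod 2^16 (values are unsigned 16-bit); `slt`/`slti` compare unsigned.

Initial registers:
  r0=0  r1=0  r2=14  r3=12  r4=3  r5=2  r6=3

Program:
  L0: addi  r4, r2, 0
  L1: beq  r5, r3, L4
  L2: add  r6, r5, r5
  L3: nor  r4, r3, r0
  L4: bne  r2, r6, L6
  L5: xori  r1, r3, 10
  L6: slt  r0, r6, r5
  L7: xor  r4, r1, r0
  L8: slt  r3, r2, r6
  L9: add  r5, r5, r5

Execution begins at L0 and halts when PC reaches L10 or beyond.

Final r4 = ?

6

  step pc=0: addi  r4, r2, 0  regs=(0,0,14,12,14,2,3)
  step pc=1: beq  r5, r3, L4  cond=F  regs=(0,0,14,12,14,2,3)
  step pc=2: add  r6, r5, r5  regs=(0,0,14,12,14,2,4)
  step pc=3: nor  r4, r3, r0  regs=(0,0,14,12,65523,2,4)
  step pc=4: bne  r2, r6, L6  cond=T  regs=(0,0,14,12,65523,2,4)
  step pc=5: xori  r1, r3, 10  regs=(0,6,14,12,65523,2,4)
  step pc=6: slt  r0, r6, r5  regs=(0,6,14,12,65523,2,4)
  step pc=7: xor  r4, r1, r0  regs=(0,6,14,12,6,2,4)
  step pc=8: slt  r3, r2, r6  regs=(0,6,14,0,6,2,4)
  step pc=9: add  r5, r5, r5  regs=(0,6,14,0,6,4,4)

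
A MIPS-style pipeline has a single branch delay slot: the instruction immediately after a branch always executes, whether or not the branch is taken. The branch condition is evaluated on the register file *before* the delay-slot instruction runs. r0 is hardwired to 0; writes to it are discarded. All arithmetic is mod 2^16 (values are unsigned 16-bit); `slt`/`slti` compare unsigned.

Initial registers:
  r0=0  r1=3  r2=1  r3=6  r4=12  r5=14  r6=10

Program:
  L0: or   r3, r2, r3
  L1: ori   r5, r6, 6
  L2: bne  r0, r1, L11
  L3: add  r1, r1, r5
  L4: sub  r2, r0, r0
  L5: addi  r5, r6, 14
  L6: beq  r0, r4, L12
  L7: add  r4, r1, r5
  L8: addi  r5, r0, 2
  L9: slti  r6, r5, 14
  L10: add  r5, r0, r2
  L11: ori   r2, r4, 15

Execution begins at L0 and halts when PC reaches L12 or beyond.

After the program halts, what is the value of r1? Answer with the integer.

  step pc=0: or   r3, r2, r3  regs=(0,3,1,7,12,14,10)
  step pc=1: ori   r5, r6, 6  regs=(0,3,1,7,12,14,10)
  step pc=2: bne  r0, r1, L11  cond=T  regs=(0,3,1,7,12,14,10)
  step pc=3: add  r1, r1, r5  regs=(0,17,1,7,12,14,10)
  step pc=11: ori   r2, r4, 15  regs=(0,17,15,7,12,14,10)

17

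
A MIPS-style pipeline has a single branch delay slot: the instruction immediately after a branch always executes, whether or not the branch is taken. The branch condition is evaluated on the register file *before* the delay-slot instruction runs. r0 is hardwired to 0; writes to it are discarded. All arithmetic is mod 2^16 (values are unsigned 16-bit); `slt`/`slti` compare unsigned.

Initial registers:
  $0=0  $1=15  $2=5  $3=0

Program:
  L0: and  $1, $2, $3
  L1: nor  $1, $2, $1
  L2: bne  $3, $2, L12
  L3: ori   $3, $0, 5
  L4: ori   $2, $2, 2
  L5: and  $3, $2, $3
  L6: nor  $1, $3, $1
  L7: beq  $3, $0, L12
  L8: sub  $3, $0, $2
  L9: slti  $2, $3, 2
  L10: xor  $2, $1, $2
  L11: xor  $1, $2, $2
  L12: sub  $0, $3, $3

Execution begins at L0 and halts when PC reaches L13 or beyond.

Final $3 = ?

5

[0] and  $1, $2, $3  →  {$0:0, $1:0, $2:5, $3:0}
[1] nor  $1, $2, $1  →  {$0:0, $1:65530, $2:5, $3:0}
[2] bne  $3, $2, L12  →  {$0:0, $1:65530, $2:5, $3:0}  ⟨branch taken⟩
[3] ori   $3, $0, 5  →  {$0:0, $1:65530, $2:5, $3:5}
[12] sub  $0, $3, $3  →  {$0:0, $1:65530, $2:5, $3:5}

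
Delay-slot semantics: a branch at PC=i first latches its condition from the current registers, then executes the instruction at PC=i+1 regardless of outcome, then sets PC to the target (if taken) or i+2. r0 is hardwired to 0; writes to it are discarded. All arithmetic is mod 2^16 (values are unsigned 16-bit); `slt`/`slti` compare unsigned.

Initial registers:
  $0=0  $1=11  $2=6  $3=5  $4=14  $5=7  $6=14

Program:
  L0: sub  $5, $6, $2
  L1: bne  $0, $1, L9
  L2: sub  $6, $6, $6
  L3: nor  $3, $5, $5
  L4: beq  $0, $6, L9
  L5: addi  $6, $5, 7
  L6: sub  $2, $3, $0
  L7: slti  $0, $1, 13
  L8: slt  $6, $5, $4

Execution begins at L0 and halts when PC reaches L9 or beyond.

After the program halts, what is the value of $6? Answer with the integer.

0

  step pc=0: sub  $5, $6, $2  regs=(0,11,6,5,14,8,14)
  step pc=1: bne  $0, $1, L9  cond=T  regs=(0,11,6,5,14,8,14)
  step pc=2: sub  $6, $6, $6  regs=(0,11,6,5,14,8,0)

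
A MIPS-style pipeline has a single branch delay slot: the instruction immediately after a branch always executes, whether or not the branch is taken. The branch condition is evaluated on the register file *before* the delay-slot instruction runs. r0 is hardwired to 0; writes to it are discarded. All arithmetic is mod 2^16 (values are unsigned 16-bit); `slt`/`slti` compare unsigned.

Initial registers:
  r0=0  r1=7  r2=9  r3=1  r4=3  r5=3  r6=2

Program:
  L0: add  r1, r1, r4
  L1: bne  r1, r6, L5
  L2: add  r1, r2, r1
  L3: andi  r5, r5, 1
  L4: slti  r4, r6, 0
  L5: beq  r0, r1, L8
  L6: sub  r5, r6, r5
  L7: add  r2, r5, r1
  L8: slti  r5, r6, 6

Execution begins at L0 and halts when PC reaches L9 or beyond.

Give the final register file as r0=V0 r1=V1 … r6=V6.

r0=0 r1=19 r2=18 r3=1 r4=3 r5=1 r6=2

#0 add  r1, r1, r4 ; 0/10/9/1/3/3/2
#1 bne  r1, r6, L5 ; 0/10/9/1/3/3/2 ; →target
#2 add  r1, r2, r1 ; 0/19/9/1/3/3/2
#5 beq  r0, r1, L8 ; 0/19/9/1/3/3/2 ; →fallthru
#6 sub  r5, r6, r5 ; 0/19/9/1/3/65535/2
#7 add  r2, r5, r1 ; 0/19/18/1/3/65535/2
#8 slti  r5, r6, 6 ; 0/19/18/1/3/1/2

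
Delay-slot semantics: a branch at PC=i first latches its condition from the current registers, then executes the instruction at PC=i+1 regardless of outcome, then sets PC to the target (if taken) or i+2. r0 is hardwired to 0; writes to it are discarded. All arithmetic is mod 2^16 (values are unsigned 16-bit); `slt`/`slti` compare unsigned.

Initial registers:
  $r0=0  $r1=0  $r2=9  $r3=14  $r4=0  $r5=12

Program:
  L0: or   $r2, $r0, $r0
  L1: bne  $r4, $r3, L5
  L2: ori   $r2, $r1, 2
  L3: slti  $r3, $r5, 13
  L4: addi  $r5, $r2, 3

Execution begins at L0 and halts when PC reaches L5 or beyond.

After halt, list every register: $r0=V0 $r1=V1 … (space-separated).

$r0=0 $r1=0 $r2=2 $r3=14 $r4=0 $r5=12

#0 or   $r2, $r0, $r0 ; 0/0/0/14/0/12
#1 bne  $r4, $r3, L5 ; 0/0/0/14/0/12 ; →target
#2 ori   $r2, $r1, 2 ; 0/0/2/14/0/12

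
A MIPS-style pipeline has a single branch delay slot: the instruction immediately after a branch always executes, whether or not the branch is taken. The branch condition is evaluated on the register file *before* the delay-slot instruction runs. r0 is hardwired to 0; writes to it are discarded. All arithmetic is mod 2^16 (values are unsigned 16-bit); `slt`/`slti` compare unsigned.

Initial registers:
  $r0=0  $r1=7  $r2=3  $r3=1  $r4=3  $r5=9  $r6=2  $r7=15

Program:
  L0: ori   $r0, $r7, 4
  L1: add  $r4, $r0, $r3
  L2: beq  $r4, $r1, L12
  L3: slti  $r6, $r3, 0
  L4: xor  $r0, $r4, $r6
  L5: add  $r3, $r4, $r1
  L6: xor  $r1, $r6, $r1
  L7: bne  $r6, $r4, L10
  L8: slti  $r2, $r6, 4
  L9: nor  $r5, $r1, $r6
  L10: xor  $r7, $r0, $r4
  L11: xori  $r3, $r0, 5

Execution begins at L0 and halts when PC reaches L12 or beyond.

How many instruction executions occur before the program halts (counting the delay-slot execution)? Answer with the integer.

[0] ori   $r0, $r7, 4  →  {$r0:0, $r1:7, $r2:3, $r3:1, $r4:3, $r5:9, $r6:2, $r7:15}
[1] add  $r4, $r0, $r3  →  {$r0:0, $r1:7, $r2:3, $r3:1, $r4:1, $r5:9, $r6:2, $r7:15}
[2] beq  $r4, $r1, L12  →  {$r0:0, $r1:7, $r2:3, $r3:1, $r4:1, $r5:9, $r6:2, $r7:15}  ⟨branch fallthrough⟩
[3] slti  $r6, $r3, 0  →  {$r0:0, $r1:7, $r2:3, $r3:1, $r4:1, $r5:9, $r6:0, $r7:15}
[4] xor  $r0, $r4, $r6  →  {$r0:0, $r1:7, $r2:3, $r3:1, $r4:1, $r5:9, $r6:0, $r7:15}
[5] add  $r3, $r4, $r1  →  {$r0:0, $r1:7, $r2:3, $r3:8, $r4:1, $r5:9, $r6:0, $r7:15}
[6] xor  $r1, $r6, $r1  →  {$r0:0, $r1:7, $r2:3, $r3:8, $r4:1, $r5:9, $r6:0, $r7:15}
[7] bne  $r6, $r4, L10  →  {$r0:0, $r1:7, $r2:3, $r3:8, $r4:1, $r5:9, $r6:0, $r7:15}  ⟨branch taken⟩
[8] slti  $r2, $r6, 4  →  {$r0:0, $r1:7, $r2:1, $r3:8, $r4:1, $r5:9, $r6:0, $r7:15}
[10] xor  $r7, $r0, $r4  →  {$r0:0, $r1:7, $r2:1, $r3:8, $r4:1, $r5:9, $r6:0, $r7:1}
[11] xori  $r3, $r0, 5  →  {$r0:0, $r1:7, $r2:1, $r3:5, $r4:1, $r5:9, $r6:0, $r7:1}

11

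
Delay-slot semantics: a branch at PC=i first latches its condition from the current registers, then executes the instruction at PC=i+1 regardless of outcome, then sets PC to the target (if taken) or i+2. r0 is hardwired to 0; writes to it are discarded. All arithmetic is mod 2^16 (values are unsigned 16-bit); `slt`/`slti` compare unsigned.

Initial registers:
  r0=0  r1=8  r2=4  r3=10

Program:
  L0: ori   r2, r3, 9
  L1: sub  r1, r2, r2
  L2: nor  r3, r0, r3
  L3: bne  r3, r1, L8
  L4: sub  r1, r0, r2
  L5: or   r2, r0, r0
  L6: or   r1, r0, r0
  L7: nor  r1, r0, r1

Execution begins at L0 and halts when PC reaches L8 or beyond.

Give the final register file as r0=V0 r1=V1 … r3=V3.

#0 ori   r2, r3, 9 ; 0/8/11/10
#1 sub  r1, r2, r2 ; 0/0/11/10
#2 nor  r3, r0, r3 ; 0/0/11/65525
#3 bne  r3, r1, L8 ; 0/0/11/65525 ; →target
#4 sub  r1, r0, r2 ; 0/65525/11/65525

r0=0 r1=65525 r2=11 r3=65525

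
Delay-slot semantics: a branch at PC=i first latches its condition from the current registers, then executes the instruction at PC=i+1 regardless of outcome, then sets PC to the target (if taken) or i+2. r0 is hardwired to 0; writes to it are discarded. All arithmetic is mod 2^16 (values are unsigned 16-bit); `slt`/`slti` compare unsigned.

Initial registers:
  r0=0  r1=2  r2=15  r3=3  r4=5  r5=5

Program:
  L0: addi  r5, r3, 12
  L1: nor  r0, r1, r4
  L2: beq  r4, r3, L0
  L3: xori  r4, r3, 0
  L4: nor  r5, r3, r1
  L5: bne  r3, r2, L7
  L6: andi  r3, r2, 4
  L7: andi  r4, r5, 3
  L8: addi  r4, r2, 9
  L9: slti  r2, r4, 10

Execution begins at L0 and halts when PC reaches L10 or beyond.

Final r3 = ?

PC=0  addi  r5, r3, 12       | r0=0 r1=2 r2=15 r3=3 r4=5 r5=15
PC=1  nor  r0, r1, r4        | r0=0 r1=2 r2=15 r3=3 r4=5 r5=15
PC=2  beq  r4, r3, L0        | r0=0 r1=2 r2=15 r3=3 r4=5 r5=15  [not taken]
PC=3  xori  r4, r3, 0        | r0=0 r1=2 r2=15 r3=3 r4=3 r5=15
PC=4  nor  r5, r3, r1        | r0=0 r1=2 r2=15 r3=3 r4=3 r5=65532
PC=5  bne  r3, r2, L7        | r0=0 r1=2 r2=15 r3=3 r4=3 r5=65532  [TAKEN]
PC=6  andi  r3, r2, 4        | r0=0 r1=2 r2=15 r3=4 r4=3 r5=65532
PC=7  andi  r4, r5, 3        | r0=0 r1=2 r2=15 r3=4 r4=0 r5=65532
PC=8  addi  r4, r2, 9        | r0=0 r1=2 r2=15 r3=4 r4=24 r5=65532
PC=9  slti  r2, r4, 10       | r0=0 r1=2 r2=0 r3=4 r4=24 r5=65532

4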